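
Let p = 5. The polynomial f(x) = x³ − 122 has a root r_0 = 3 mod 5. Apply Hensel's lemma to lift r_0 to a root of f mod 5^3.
r_2 = 38 (mod 125)

Hensel: r_{i+1} = r_i − f(r_i)/f′(r_i) mod 5^{i+2}, where f′(x) = 3x². Iterate:
  r_0 = 3 (mod 5)
  r_1 = 13 (mod 25)
  r_2 = 38 (mod 125)
Final: r = 38 with f(r) ≡ 0 mod 5^3.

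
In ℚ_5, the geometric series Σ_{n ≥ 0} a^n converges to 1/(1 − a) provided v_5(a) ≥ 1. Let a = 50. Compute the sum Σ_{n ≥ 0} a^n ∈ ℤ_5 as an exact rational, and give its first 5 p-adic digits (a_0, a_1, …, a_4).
Σ a^n = 1/(1 − a) = -1/49;  first 5 digits = (1, 0, 2, 0, 4)

v_5(a) = 2 ≥ 1, so the series converges in ℤ_5 to 1/(1 − a) = 1/(1 − 50) = -1/49. Expand this rational in ℤ_5: compute digits iteratively via d_i = x_i mod 5, x_{i+1} = (x_i − d_i)/5. The first 5 digits are (1, 0, 2, 0, 4).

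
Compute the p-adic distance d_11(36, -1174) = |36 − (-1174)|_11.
d_11(36, -1174) = 1/121

Step 1 — x − y = 36 − (-1174) = 1210. Step 2 — v_11(1210) = 2 (factor: 1210 = (11^2 · 10); the sign does not affect v_p). Step 3 — |x − y|_11 = 11^{-2} = 1/121.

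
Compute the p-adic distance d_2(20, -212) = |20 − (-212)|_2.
d_2(20, -212) = 1/8

Step 1 — x − y = 20 − (-212) = 232. Step 2 — v_2(232) = 3 (factor: 232 = (2^3 · 29); the sign does not affect v_p). Step 3 — |x − y|_2 = 2^{-3} = 1/8.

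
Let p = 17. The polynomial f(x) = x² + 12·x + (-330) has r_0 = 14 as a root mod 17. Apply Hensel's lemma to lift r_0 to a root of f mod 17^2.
r_1 = 201 (mod 289)

Hensel: r_{i+1} = r_i − f(r_i)·(f′(r_i))^{-1} mod 17^{i+2}, f′(x) = 2x + 12. Iterate:
  r_0 = 14 (mod 17)
  r_1 = 201 (mod 289)
Final: r = 201 satisfies f(r) ≡ 0 mod 17^2.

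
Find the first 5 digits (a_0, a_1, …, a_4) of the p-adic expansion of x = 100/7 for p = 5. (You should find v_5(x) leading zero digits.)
(a_0, …, a_4) = (0, 0, 2, 4, 2)

v_5(100/7) = 2, so a_0 = ... = a_1 = 0. Factor out: x = 5^2 · u with u = 4/7 a unit in ℤ_5. Expand u iteratively via a_{v+i} = u_i mod 5, u_{i+1} = (u_i − a_{v+i})/5:
  u_0 = 4/7;  a_2 = 2;  u_1 = (u_0 − 2)/5 = -2/7
  u_1 = -2/7;  a_3 = 4;  u_2 = (u_1 − 4)/5 = -6/7
  u_2 = -6/7;  a_4 = 2;  u_3 = (u_2 − 2)/5 = -4/7
Digits: (0, 0, 2, 4, 2).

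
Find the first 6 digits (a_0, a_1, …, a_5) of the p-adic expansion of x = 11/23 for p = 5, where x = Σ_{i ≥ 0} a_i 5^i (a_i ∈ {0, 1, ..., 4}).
(a_0, …, a_5) = (2, 1, 3, 0, 4, 2)

v_5(11/23) = 0 (numerator and denominator both coprime to 5), so x ∈ ℤ_5^×. Compute digits iteratively via a_i = x_i mod 5, x_{i+1} = (x_i − a_i)/5, with x_0 = x:
  x_0 = 11/23;  a_0 = 2;  x_1 = (x_0 − 2)/5 = -7/23
  x_1 = -7/23;  a_1 = 1;  x_2 = (x_1 − 1)/5 = -6/23
  x_2 = -6/23;  a_2 = 3;  x_3 = (x_2 − 3)/5 = -15/23
  x_3 = -15/23;  a_3 = 0;  x_4 = (x_3 − 0)/5 = -3/23
  x_4 = -3/23;  a_4 = 4;  x_5 = (x_4 − 4)/5 = -19/23
  x_5 = -19/23;  a_5 = 2;  x_6 = (x_5 − 2)/5 = -13/23
Digits: (2, 1, 3, 0, 4, 2).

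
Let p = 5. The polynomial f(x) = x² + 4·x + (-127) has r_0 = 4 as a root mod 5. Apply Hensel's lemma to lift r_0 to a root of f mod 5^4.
r_3 = 264 (mod 625)

Hensel: r_{i+1} = r_i − f(r_i)·(f′(r_i))^{-1} mod 5^{i+2}, f′(x) = 2x + 4. Iterate:
  r_0 = 4 (mod 5)
  r_1 = 14 (mod 25)
  r_2 = 14 (mod 125)
  r_3 = 264 (mod 625)
Final: r = 264 satisfies f(r) ≡ 0 mod 5^4.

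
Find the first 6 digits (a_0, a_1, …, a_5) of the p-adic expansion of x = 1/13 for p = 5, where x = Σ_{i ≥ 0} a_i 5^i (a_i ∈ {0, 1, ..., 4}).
(a_0, …, a_5) = (2, 0, 3, 4, 1, 0)

v_5(1/13) = 0 (numerator and denominator both coprime to 5), so x ∈ ℤ_5^×. Compute digits iteratively via a_i = x_i mod 5, x_{i+1} = (x_i − a_i)/5, with x_0 = x:
  x_0 = 1/13;  a_0 = 2;  x_1 = (x_0 − 2)/5 = -5/13
  x_1 = -5/13;  a_1 = 0;  x_2 = (x_1 − 0)/5 = -1/13
  x_2 = -1/13;  a_2 = 3;  x_3 = (x_2 − 3)/5 = -8/13
  x_3 = -8/13;  a_3 = 4;  x_4 = (x_3 − 4)/5 = -12/13
  x_4 = -12/13;  a_4 = 1;  x_5 = (x_4 − 1)/5 = -5/13
  x_5 = -5/13;  a_5 = 0;  x_6 = (x_5 − 0)/5 = -1/13
Digits: (2, 0, 3, 4, 1, 0).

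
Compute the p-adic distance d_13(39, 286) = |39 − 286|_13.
d_13(39, 286) = 1/13

Step 1 — x − y = 39 − 286 = -247. Step 2 — v_13(-247) = 1 (factor: -247 = −(13^1 · 19); the sign does not affect v_p). Step 3 — |x − y|_13 = 13^{-1} = 1/13.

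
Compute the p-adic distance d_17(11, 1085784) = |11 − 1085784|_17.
d_17(11, 1085784) = 1/83521

Step 1 — x − y = 11 − 1085784 = -1085773. Step 2 — v_17(-1085773) = 4 (factor: -1085773 = −(17^4 · 13); the sign does not affect v_p). Step 3 — |x − y|_17 = 17^{-4} = 1/83521.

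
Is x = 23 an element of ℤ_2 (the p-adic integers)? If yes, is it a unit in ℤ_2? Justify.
x ∈ ℤ_2^× (unit); v_2(x) = 0

ℤ_2 = {x ∈ ℚ_2 : v_2(x) ≥ 0} and ℤ_2^× = {x ∈ ℤ_2 : v_2(x) = 0}. Here v_2(23) = v_2(num) − v_2(den) = 0; compare against these criteria.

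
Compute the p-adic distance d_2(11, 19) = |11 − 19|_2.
d_2(11, 19) = 1/8

Step 1 — x − y = 11 − 19 = -8. Step 2 — v_2(-8) = 3 (factor: -8 = −(2^3 · 1); the sign does not affect v_p). Step 3 — |x − y|_2 = 2^{-3} = 1/8.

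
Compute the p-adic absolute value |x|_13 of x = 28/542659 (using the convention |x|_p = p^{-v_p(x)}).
|28/542659|_13 = 28561

Step 1 — compute v_13(x) by factoring powers of 13 out of the numerator and denominator: v_13(28/542659) = -4. Step 2 — apply |x|_p = p^{-v_p(x)} = 13^{4} = 28561.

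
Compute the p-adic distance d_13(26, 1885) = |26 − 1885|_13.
d_13(26, 1885) = 1/169

Step 1 — x − y = 26 − 1885 = -1859. Step 2 — v_13(-1859) = 2 (factor: -1859 = −(13^2 · 11); the sign does not affect v_p). Step 3 — |x − y|_13 = 13^{-2} = 1/169.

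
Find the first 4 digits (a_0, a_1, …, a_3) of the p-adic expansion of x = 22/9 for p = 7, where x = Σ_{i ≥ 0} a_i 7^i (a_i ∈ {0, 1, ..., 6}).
(a_0, …, a_3) = (4, 6, 3, 1)

v_7(22/9) = 0 (numerator and denominator both coprime to 7), so x ∈ ℤ_7^×. Compute digits iteratively via a_i = x_i mod 7, x_{i+1} = (x_i − a_i)/7, with x_0 = x:
  x_0 = 22/9;  a_0 = 4;  x_1 = (x_0 − 4)/7 = -2/9
  x_1 = -2/9;  a_1 = 6;  x_2 = (x_1 − 6)/7 = -8/9
  x_2 = -8/9;  a_2 = 3;  x_3 = (x_2 − 3)/7 = -5/9
  x_3 = -5/9;  a_3 = 1;  x_4 = (x_3 − 1)/7 = -2/9
Digits: (4, 6, 3, 1).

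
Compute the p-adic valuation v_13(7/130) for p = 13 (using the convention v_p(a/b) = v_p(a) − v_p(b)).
v_13(7/130) = -1

Factor powers of 13 from the numerator and denominator of the reduced fraction: 7 = 13^0 · 7 and 130 = 13^1 · 10. Apply v_p(a/b) = v_p(a) − v_p(b): v_13(7/130) = 0 − 1 = -1.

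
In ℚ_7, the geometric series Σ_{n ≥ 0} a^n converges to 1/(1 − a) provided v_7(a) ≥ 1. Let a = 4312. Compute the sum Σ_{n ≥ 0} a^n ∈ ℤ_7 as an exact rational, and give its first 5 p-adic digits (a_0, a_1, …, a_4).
Σ a^n = 1/(1 − a) = -1/4311;  first 5 digits = (1, 0, 4, 5, 3)

v_7(a) = 2 ≥ 1, so the series converges in ℤ_7 to 1/(1 − a) = 1/(1 − 4312) = -1/4311. Expand this rational in ℤ_7: compute digits iteratively via d_i = x_i mod 7, x_{i+1} = (x_i − d_i)/7. The first 5 digits are (1, 0, 4, 5, 3).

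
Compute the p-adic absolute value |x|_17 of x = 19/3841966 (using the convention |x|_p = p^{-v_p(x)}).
|19/3841966|_17 = 83521

Step 1 — compute v_17(x) by factoring powers of 17 out of the numerator and denominator: v_17(19/3841966) = -4. Step 2 — apply |x|_p = p^{-v_p(x)} = 17^{4} = 83521.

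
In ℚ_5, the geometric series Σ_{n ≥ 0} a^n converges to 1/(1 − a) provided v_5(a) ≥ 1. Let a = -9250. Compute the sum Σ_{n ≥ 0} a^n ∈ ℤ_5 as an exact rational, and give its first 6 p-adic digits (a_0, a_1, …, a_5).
Σ a^n = 1/(1 − a) = 1/9251;  first 6 digits = (1, 0, 0, 1, 0, 2)

v_5(a) = 3 ≥ 1, so the series converges in ℤ_5 to 1/(1 − a) = 1/(1 − (-9250)) = 1/9251. Expand this rational in ℤ_5: compute digits iteratively via d_i = x_i mod 5, x_{i+1} = (x_i − d_i)/5. The first 6 digits are (1, 0, 0, 1, 0, 2).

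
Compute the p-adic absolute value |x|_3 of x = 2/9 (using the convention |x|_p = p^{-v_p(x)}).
|2/9|_3 = 9

Step 1 — compute v_3(x) by factoring powers of 3 out of the numerator and denominator: v_3(2/9) = -2. Step 2 — apply |x|_p = p^{-v_p(x)} = 3^{2} = 9.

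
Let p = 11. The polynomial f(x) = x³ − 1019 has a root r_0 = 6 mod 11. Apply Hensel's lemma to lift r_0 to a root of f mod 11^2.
r_1 = 28 (mod 121)

Hensel: r_{i+1} = r_i − f(r_i)/f′(r_i) mod 11^{i+2}, where f′(x) = 3x². Iterate:
  r_0 = 6 (mod 11)
  r_1 = 28 (mod 121)
Final: r = 28 with f(r) ≡ 0 mod 11^2.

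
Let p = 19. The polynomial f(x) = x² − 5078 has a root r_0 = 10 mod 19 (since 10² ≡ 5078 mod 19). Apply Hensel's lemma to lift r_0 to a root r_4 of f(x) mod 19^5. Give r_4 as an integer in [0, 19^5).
r_4 = 2442460 (mod 2476099)

Hensel's recurrence: r_{i+1} = r_i − f(r_i)·(f′(r_i))^{-1} mod 19^{i+2}, with f′(x) = 2x. Iterate:
  r_0 = 10 (mod 19)
  r_1 = 295 (mod 361)
  r_2 = 656 (mod 6859)
  r_3 = 96682 (mod 130321)
  r_4 = 2442460 (mod 2476099)
Final: r_4 = 2442460, and one checks f(r_4) ≡ 0 mod 19^5.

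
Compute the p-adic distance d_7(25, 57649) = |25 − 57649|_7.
d_7(25, 57649) = 1/2401

Step 1 — x − y = 25 − 57649 = -57624. Step 2 — v_7(-57624) = 4 (factor: -57624 = −(7^4 · 24); the sign does not affect v_p). Step 3 — |x − y|_7 = 7^{-4} = 1/2401.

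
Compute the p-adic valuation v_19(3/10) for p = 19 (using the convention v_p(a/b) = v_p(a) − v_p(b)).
v_19(3/10) = 0

Factor powers of 19 from the numerator and denominator of the reduced fraction: 3 = 19^0 · 3 and 10 = 19^0 · 10. Apply v_p(a/b) = v_p(a) − v_p(b): v_19(3/10) = 0 − 0 = 0.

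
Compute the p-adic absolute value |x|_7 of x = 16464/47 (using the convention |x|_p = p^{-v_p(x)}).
|16464/47|_7 = 1/343

Step 1 — compute v_7(x) by factoring powers of 7 out of the numerator and denominator: v_7(16464/47) = 3. Step 2 — apply |x|_p = p^{-v_p(x)} = 7^{-3} = 1/343.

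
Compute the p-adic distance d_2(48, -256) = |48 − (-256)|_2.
d_2(48, -256) = 1/16

Step 1 — x − y = 48 − (-256) = 304. Step 2 — v_2(304) = 4 (factor: 304 = (2^4 · 19); the sign does not affect v_p). Step 3 — |x − y|_2 = 2^{-4} = 1/16.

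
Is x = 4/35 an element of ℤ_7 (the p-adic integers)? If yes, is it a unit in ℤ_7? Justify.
x ∉ ℤ_7 (v_7(x) = -1 < 0)

ℤ_7 = {x ∈ ℚ_7 : v_7(x) ≥ 0} and ℤ_7^× = {x ∈ ℤ_7 : v_7(x) = 0}. Here v_7(4/35) = v_7(num) − v_7(den) = -1; compare against these criteria.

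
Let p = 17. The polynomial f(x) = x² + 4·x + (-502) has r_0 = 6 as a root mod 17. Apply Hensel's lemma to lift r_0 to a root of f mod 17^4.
r_3 = 20372 (mod 83521)

Hensel: r_{i+1} = r_i − f(r_i)·(f′(r_i))^{-1} mod 17^{i+2}, f′(x) = 2x + 4. Iterate:
  r_0 = 6 (mod 17)
  r_1 = 142 (mod 289)
  r_2 = 720 (mod 4913)
  r_3 = 20372 (mod 83521)
Final: r = 20372 satisfies f(r) ≡ 0 mod 17^4.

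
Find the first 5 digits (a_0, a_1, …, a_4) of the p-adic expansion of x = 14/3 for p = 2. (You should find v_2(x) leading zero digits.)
(a_0, …, a_4) = (0, 1, 0, 1, 1)

v_2(14/3) = 1, so a_0 = ... = a_0 = 0. Factor out: x = 2^1 · u with u = 7/3 a unit in ℤ_2. Expand u iteratively via a_{v+i} = u_i mod 2, u_{i+1} = (u_i − a_{v+i})/2:
  u_0 = 7/3;  a_1 = 1;  u_1 = (u_0 − 1)/2 = 2/3
  u_1 = 2/3;  a_2 = 0;  u_2 = (u_1 − 0)/2 = 1/3
  u_2 = 1/3;  a_3 = 1;  u_3 = (u_2 − 1)/2 = -1/3
  u_3 = -1/3;  a_4 = 1;  u_4 = (u_3 − 1)/2 = -2/3
Digits: (0, 1, 0, 1, 1).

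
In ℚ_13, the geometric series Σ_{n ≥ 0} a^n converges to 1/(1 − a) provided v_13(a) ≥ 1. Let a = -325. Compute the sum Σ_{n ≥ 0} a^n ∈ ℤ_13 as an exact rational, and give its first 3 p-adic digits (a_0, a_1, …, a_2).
Σ a^n = 1/(1 − a) = 1/326;  first 3 digits = (1, 1, 12)

v_13(a) = 1 ≥ 1, so the series converges in ℤ_13 to 1/(1 − a) = 1/(1 − (-325)) = 1/326. Expand this rational in ℤ_13: compute digits iteratively via d_i = x_i mod 13, x_{i+1} = (x_i − d_i)/13. The first 3 digits are (1, 1, 12).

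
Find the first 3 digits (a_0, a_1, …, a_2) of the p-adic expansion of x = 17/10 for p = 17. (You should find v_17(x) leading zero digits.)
(a_0, …, a_2) = (0, 12, 1)

v_17(17/10) = 1, so a_0 = ... = a_0 = 0. Factor out: x = 17^1 · u with u = 1/10 a unit in ℤ_17. Expand u iteratively via a_{v+i} = u_i mod 17, u_{i+1} = (u_i − a_{v+i})/17:
  u_0 = 1/10;  a_1 = 12;  u_1 = (u_0 − 12)/17 = -7/10
  u_1 = -7/10;  a_2 = 1;  u_2 = (u_1 − 1)/17 = -1/10
Digits: (0, 12, 1).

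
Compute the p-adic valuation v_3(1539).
v_3(1539) = 4

v_3(n) is the largest exponent k such that 3^k divides n. Factor out: 1539 = 3^4 · 19. (Sign doesn't affect v_p.) So v_3(1539) = 4.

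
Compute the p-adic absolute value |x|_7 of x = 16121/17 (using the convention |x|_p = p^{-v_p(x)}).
|16121/17|_7 = 1/343

Step 1 — compute v_7(x) by factoring powers of 7 out of the numerator and denominator: v_7(16121/17) = 3. Step 2 — apply |x|_p = p^{-v_p(x)} = 7^{-3} = 1/343.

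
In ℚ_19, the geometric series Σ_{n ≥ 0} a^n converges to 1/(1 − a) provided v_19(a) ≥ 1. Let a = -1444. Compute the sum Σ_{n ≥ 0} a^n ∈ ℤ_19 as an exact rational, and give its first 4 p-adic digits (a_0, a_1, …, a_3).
Σ a^n = 1/(1 − a) = 1/1445;  first 4 digits = (1, 0, 15, 18)

v_19(a) = 2 ≥ 1, so the series converges in ℤ_19 to 1/(1 − a) = 1/(1 − (-1444)) = 1/1445. Expand this rational in ℤ_19: compute digits iteratively via d_i = x_i mod 19, x_{i+1} = (x_i − d_i)/19. The first 4 digits are (1, 0, 15, 18).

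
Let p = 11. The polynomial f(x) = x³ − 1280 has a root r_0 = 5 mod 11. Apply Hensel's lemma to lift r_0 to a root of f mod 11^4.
r_3 = 5659 (mod 14641)

Hensel: r_{i+1} = r_i − f(r_i)/f′(r_i) mod 11^{i+2}, where f′(x) = 3x². Iterate:
  r_0 = 5 (mod 11)
  r_1 = 93 (mod 121)
  r_2 = 335 (mod 1331)
  r_3 = 5659 (mod 14641)
Final: r = 5659 with f(r) ≡ 0 mod 11^4.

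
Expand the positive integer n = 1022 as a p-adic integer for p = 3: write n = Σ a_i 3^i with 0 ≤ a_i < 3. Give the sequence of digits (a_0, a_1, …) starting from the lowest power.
(a_0, a_1, …) = (2, 1, 2, 1, 0, 1, 1)

Repeated division by 3 gives the digits low-to-high: 1022 = 2 + 1·3^1 + 2·3^2 + 1·3^3 + 1·3^5 + 1·3^6. Digit sequence: (2, 1, 2, 1, 0, 1, 1).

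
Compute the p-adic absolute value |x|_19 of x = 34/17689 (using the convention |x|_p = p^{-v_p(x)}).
|34/17689|_19 = 361

Step 1 — compute v_19(x) by factoring powers of 19 out of the numerator and denominator: v_19(34/17689) = -2. Step 2 — apply |x|_p = p^{-v_p(x)} = 19^{2} = 361.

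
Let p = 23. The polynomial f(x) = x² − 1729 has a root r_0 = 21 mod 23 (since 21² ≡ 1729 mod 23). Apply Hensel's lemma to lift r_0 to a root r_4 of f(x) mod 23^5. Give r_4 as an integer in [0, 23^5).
r_4 = 2017305 (mod 6436343)

Hensel's recurrence: r_{i+1} = r_i − f(r_i)·(f′(r_i))^{-1} mod 23^{i+2}, with f′(x) = 2x. Iterate:
  r_0 = 21 (mod 23)
  r_1 = 228 (mod 529)
  r_2 = 9750 (mod 12167)
  r_3 = 58418 (mod 279841)
  r_4 = 2017305 (mod 6436343)
Final: r_4 = 2017305, and one checks f(r_4) ≡ 0 mod 23^5.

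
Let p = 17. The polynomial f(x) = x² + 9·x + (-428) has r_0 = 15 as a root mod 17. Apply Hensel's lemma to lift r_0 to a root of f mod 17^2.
r_1 = 202 (mod 289)

Hensel: r_{i+1} = r_i − f(r_i)·(f′(r_i))^{-1} mod 17^{i+2}, f′(x) = 2x + 9. Iterate:
  r_0 = 15 (mod 17)
  r_1 = 202 (mod 289)
Final: r = 202 satisfies f(r) ≡ 0 mod 17^2.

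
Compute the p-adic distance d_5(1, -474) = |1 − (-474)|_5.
d_5(1, -474) = 1/25

Step 1 — x − y = 1 − (-474) = 475. Step 2 — v_5(475) = 2 (factor: 475 = (5^2 · 19); the sign does not affect v_p). Step 3 — |x − y|_5 = 5^{-2} = 1/25.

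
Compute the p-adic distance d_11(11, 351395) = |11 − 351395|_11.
d_11(11, 351395) = 1/14641

Step 1 — x − y = 11 − 351395 = -351384. Step 2 — v_11(-351384) = 4 (factor: -351384 = −(11^4 · 24); the sign does not affect v_p). Step 3 — |x − y|_11 = 11^{-4} = 1/14641.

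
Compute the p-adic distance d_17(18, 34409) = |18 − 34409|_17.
d_17(18, 34409) = 1/4913

Step 1 — x − y = 18 − 34409 = -34391. Step 2 — v_17(-34391) = 3 (factor: -34391 = −(17^3 · 7); the sign does not affect v_p). Step 3 — |x − y|_17 = 17^{-3} = 1/4913.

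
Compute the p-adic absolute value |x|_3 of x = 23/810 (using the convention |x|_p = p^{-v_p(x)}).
|23/810|_3 = 81

Step 1 — compute v_3(x) by factoring powers of 3 out of the numerator and denominator: v_3(23/810) = -4. Step 2 — apply |x|_p = p^{-v_p(x)} = 3^{4} = 81.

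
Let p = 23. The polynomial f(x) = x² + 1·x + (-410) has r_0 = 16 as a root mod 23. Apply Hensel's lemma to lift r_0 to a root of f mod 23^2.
r_1 = 453 (mod 529)

Hensel: r_{i+1} = r_i − f(r_i)·(f′(r_i))^{-1} mod 23^{i+2}, f′(x) = 2x + 1. Iterate:
  r_0 = 16 (mod 23)
  r_1 = 453 (mod 529)
Final: r = 453 satisfies f(r) ≡ 0 mod 23^2.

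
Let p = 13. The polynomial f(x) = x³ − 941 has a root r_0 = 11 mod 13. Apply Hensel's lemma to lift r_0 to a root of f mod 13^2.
r_1 = 63 (mod 169)

Hensel: r_{i+1} = r_i − f(r_i)/f′(r_i) mod 13^{i+2}, where f′(x) = 3x². Iterate:
  r_0 = 11 (mod 13)
  r_1 = 63 (mod 169)
Final: r = 63 with f(r) ≡ 0 mod 13^2.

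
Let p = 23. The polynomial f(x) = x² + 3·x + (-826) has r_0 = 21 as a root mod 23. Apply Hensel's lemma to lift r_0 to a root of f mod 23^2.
r_1 = 228 (mod 529)

Hensel: r_{i+1} = r_i − f(r_i)·(f′(r_i))^{-1} mod 23^{i+2}, f′(x) = 2x + 3. Iterate:
  r_0 = 21 (mod 23)
  r_1 = 228 (mod 529)
Final: r = 228 satisfies f(r) ≡ 0 mod 23^2.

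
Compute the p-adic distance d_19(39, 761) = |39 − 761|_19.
d_19(39, 761) = 1/361

Step 1 — x − y = 39 − 761 = -722. Step 2 — v_19(-722) = 2 (factor: -722 = −(19^2 · 2); the sign does not affect v_p). Step 3 — |x − y|_19 = 19^{-2} = 1/361.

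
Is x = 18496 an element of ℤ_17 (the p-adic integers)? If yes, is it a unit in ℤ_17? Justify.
x ∈ ℤ_17 but not a unit; v_17(x) = 2 > 0

ℤ_17 = {x ∈ ℚ_17 : v_17(x) ≥ 0} and ℤ_17^× = {x ∈ ℤ_17 : v_17(x) = 0}. Here v_17(18496) = v_17(num) − v_17(den) = 2; compare against these criteria.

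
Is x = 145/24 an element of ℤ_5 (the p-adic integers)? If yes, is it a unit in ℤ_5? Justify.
x ∈ ℤ_5 but not a unit; v_5(x) = 1 > 0

ℤ_5 = {x ∈ ℚ_5 : v_5(x) ≥ 0} and ℤ_5^× = {x ∈ ℤ_5 : v_5(x) = 0}. Here v_5(145/24) = v_5(num) − v_5(den) = 1; compare against these criteria.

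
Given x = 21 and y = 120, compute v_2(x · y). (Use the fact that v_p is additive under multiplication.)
v_2(2520) = 3

v_p(x) = 0 (factor: 21 = 2^0 · 21); v_p(y) = 3 (factor: 120 = 2^3 · 15). Additivity: v_p(xy) = v_p(x) + v_p(y) = 0 + 3 = 3. (Direct check: xy = 2520 = 2^3 · (315).)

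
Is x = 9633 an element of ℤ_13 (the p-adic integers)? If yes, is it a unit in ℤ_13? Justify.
x ∈ ℤ_13 but not a unit; v_13(x) = 2 > 0

ℤ_13 = {x ∈ ℚ_13 : v_13(x) ≥ 0} and ℤ_13^× = {x ∈ ℤ_13 : v_13(x) = 0}. Here v_13(9633) = v_13(num) − v_13(den) = 2; compare against these criteria.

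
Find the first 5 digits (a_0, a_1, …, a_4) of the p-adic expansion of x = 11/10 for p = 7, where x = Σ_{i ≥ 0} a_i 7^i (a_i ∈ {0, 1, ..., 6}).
(a_0, …, a_4) = (6, 0, 2, 6, 4)

v_7(11/10) = 0 (numerator and denominator both coprime to 7), so x ∈ ℤ_7^×. Compute digits iteratively via a_i = x_i mod 7, x_{i+1} = (x_i − a_i)/7, with x_0 = x:
  x_0 = 11/10;  a_0 = 6;  x_1 = (x_0 − 6)/7 = -7/10
  x_1 = -7/10;  a_1 = 0;  x_2 = (x_1 − 0)/7 = -1/10
  x_2 = -1/10;  a_2 = 2;  x_3 = (x_2 − 2)/7 = -3/10
  x_3 = -3/10;  a_3 = 6;  x_4 = (x_3 − 6)/7 = -9/10
  x_4 = -9/10;  a_4 = 4;  x_5 = (x_4 − 4)/7 = -7/10
Digits: (6, 0, 2, 6, 4).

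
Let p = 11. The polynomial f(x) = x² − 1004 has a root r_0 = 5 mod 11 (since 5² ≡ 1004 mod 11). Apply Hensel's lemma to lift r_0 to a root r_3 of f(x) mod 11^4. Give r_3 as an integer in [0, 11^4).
r_3 = 9674 (mod 14641)

Hensel's recurrence: r_{i+1} = r_i − f(r_i)·(f′(r_i))^{-1} mod 11^{i+2}, with f′(x) = 2x. Iterate:
  r_0 = 5 (mod 11)
  r_1 = 115 (mod 121)
  r_2 = 357 (mod 1331)
  r_3 = 9674 (mod 14641)
Final: r_3 = 9674, and one checks f(r_3) ≡ 0 mod 11^4.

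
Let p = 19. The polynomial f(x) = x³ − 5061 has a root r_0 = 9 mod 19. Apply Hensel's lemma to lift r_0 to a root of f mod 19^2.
r_1 = 9 (mod 361)

Hensel: r_{i+1} = r_i − f(r_i)/f′(r_i) mod 19^{i+2}, where f′(x) = 3x². Iterate:
  r_0 = 9 (mod 19)
  r_1 = 9 (mod 361)
Final: r = 9 with f(r) ≡ 0 mod 19^2.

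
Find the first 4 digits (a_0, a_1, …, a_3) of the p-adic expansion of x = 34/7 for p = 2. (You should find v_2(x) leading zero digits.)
(a_0, …, a_3) = (0, 1, 1, 1)

v_2(34/7) = 1, so a_0 = ... = a_0 = 0. Factor out: x = 2^1 · u with u = 17/7 a unit in ℤ_2. Expand u iteratively via a_{v+i} = u_i mod 2, u_{i+1} = (u_i − a_{v+i})/2:
  u_0 = 17/7;  a_1 = 1;  u_1 = (u_0 − 1)/2 = 5/7
  u_1 = 5/7;  a_2 = 1;  u_2 = (u_1 − 1)/2 = -1/7
  u_2 = -1/7;  a_3 = 1;  u_3 = (u_2 − 1)/2 = -4/7
Digits: (0, 1, 1, 1).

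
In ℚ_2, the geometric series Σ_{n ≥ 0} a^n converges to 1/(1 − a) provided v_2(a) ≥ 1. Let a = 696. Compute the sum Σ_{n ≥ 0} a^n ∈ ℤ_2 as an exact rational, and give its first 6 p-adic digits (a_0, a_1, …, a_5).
Σ a^n = 1/(1 − a) = -1/695;  first 6 digits = (1, 0, 0, 1, 1, 1)

v_2(a) = 3 ≥ 1, so the series converges in ℤ_2 to 1/(1 − a) = 1/(1 − 696) = -1/695. Expand this rational in ℤ_2: compute digits iteratively via d_i = x_i mod 2, x_{i+1} = (x_i − d_i)/2. The first 6 digits are (1, 0, 0, 1, 1, 1).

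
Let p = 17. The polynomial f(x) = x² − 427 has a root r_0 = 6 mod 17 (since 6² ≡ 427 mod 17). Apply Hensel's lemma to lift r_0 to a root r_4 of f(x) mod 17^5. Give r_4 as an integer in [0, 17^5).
r_4 = 670350 (mod 1419857)

Hensel's recurrence: r_{i+1} = r_i − f(r_i)·(f′(r_i))^{-1} mod 17^{i+2}, with f′(x) = 2x. Iterate:
  r_0 = 6 (mod 17)
  r_1 = 159 (mod 289)
  r_2 = 2182 (mod 4913)
  r_3 = 2182 (mod 83521)
  r_4 = 670350 (mod 1419857)
Final: r_4 = 670350, and one checks f(r_4) ≡ 0 mod 17^5.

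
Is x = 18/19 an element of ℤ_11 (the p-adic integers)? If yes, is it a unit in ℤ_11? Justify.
x ∈ ℤ_11^× (unit); v_11(x) = 0

ℤ_11 = {x ∈ ℚ_11 : v_11(x) ≥ 0} and ℤ_11^× = {x ∈ ℤ_11 : v_11(x) = 0}. Here v_11(18/19) = v_11(num) − v_11(den) = 0; compare against these criteria.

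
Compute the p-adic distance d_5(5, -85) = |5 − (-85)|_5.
d_5(5, -85) = 1/5

Step 1 — x − y = 5 − (-85) = 90. Step 2 — v_5(90) = 1 (factor: 90 = (5^1 · 18); the sign does not affect v_p). Step 3 — |x − y|_5 = 5^{-1} = 1/5.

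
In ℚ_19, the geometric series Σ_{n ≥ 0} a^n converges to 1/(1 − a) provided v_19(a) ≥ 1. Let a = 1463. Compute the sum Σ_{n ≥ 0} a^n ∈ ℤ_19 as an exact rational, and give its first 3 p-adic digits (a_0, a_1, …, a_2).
Σ a^n = 1/(1 − a) = -1/1462;  first 3 digits = (1, 1, 5)

v_19(a) = 1 ≥ 1, so the series converges in ℤ_19 to 1/(1 − a) = 1/(1 − 1463) = -1/1462. Expand this rational in ℤ_19: compute digits iteratively via d_i = x_i mod 19, x_{i+1} = (x_i − d_i)/19. The first 3 digits are (1, 1, 5).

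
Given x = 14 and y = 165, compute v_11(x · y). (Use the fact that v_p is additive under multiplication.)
v_11(2310) = 1

v_p(x) = 0 (factor: 14 = 11^0 · 14); v_p(y) = 1 (factor: 165 = 11^1 · 15). Additivity: v_p(xy) = v_p(x) + v_p(y) = 0 + 1 = 1. (Direct check: xy = 2310 = 11^1 · (210).)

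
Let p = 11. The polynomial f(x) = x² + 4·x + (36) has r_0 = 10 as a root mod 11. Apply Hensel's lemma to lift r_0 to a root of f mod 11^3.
r_2 = 1011 (mod 1331)

Hensel: r_{i+1} = r_i − f(r_i)·(f′(r_i))^{-1} mod 11^{i+2}, f′(x) = 2x + 4. Iterate:
  r_0 = 10 (mod 11)
  r_1 = 43 (mod 121)
  r_2 = 1011 (mod 1331)
Final: r = 1011 satisfies f(r) ≡ 0 mod 11^3.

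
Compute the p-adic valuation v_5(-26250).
v_5(-26250) = 4

v_5(n) is the largest exponent k such that 5^k divides n. Factor out: -26250 = -5^4 · 42. (Sign doesn't affect v_p.) So v_5(-26250) = 4.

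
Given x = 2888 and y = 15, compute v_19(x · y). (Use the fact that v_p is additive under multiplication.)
v_19(43320) = 2

v_p(x) = 2 (factor: 2888 = 19^2 · 8); v_p(y) = 0 (factor: 15 = 19^0 · 15). Additivity: v_p(xy) = v_p(x) + v_p(y) = 2 + 0 = 2. (Direct check: xy = 43320 = 19^2 · (120).)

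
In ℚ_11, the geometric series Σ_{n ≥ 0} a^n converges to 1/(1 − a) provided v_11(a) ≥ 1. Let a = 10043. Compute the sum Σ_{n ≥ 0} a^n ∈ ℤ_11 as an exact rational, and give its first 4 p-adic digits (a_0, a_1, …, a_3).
Σ a^n = 1/(1 − a) = -1/10042;  first 4 digits = (1, 0, 6, 7)

v_11(a) = 2 ≥ 1, so the series converges in ℤ_11 to 1/(1 − a) = 1/(1 − 10043) = -1/10042. Expand this rational in ℤ_11: compute digits iteratively via d_i = x_i mod 11, x_{i+1} = (x_i − d_i)/11. The first 4 digits are (1, 0, 6, 7).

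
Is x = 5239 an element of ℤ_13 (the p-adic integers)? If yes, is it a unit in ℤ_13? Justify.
x ∈ ℤ_13 but not a unit; v_13(x) = 2 > 0

ℤ_13 = {x ∈ ℚ_13 : v_13(x) ≥ 0} and ℤ_13^× = {x ∈ ℤ_13 : v_13(x) = 0}. Here v_13(5239) = v_13(num) − v_13(den) = 2; compare against these criteria.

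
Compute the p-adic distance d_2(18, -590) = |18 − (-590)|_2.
d_2(18, -590) = 1/32

Step 1 — x − y = 18 − (-590) = 608. Step 2 — v_2(608) = 5 (factor: 608 = (2^5 · 19); the sign does not affect v_p). Step 3 — |x − y|_2 = 2^{-5} = 1/32.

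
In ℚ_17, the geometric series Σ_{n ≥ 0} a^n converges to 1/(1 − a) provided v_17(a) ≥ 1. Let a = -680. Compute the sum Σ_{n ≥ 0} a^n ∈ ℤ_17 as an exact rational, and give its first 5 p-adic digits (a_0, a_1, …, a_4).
Σ a^n = 1/(1 − a) = 1/681;  first 5 digits = (1, 11, 16, 13, 1)

v_17(a) = 1 ≥ 1, so the series converges in ℤ_17 to 1/(1 − a) = 1/(1 − (-680)) = 1/681. Expand this rational in ℤ_17: compute digits iteratively via d_i = x_i mod 17, x_{i+1} = (x_i − d_i)/17. The first 5 digits are (1, 11, 16, 13, 1).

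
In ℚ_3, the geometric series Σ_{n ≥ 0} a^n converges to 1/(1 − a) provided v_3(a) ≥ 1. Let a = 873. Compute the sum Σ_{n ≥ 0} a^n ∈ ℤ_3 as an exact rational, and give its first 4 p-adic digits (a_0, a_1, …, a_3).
Σ a^n = 1/(1 − a) = -1/872;  first 4 digits = (1, 0, 1, 2)

v_3(a) = 2 ≥ 1, so the series converges in ℤ_3 to 1/(1 − a) = 1/(1 − 873) = -1/872. Expand this rational in ℤ_3: compute digits iteratively via d_i = x_i mod 3, x_{i+1} = (x_i − d_i)/3. The first 4 digits are (1, 0, 1, 2).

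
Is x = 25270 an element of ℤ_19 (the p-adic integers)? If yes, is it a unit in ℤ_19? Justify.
x ∈ ℤ_19 but not a unit; v_19(x) = 2 > 0

ℤ_19 = {x ∈ ℚ_19 : v_19(x) ≥ 0} and ℤ_19^× = {x ∈ ℤ_19 : v_19(x) = 0}. Here v_19(25270) = v_19(num) − v_19(den) = 2; compare against these criteria.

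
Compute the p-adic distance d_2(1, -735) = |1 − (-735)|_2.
d_2(1, -735) = 1/32

Step 1 — x − y = 1 − (-735) = 736. Step 2 — v_2(736) = 5 (factor: 736 = (2^5 · 23); the sign does not affect v_p). Step 3 — |x − y|_2 = 2^{-5} = 1/32.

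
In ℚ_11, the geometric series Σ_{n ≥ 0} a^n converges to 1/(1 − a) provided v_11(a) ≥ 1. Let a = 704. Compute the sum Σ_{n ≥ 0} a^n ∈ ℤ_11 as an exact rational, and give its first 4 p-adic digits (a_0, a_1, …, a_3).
Σ a^n = 1/(1 − a) = -1/703;  first 4 digits = (1, 9, 9, 1)

v_11(a) = 1 ≥ 1, so the series converges in ℤ_11 to 1/(1 − a) = 1/(1 − 704) = -1/703. Expand this rational in ℤ_11: compute digits iteratively via d_i = x_i mod 11, x_{i+1} = (x_i − d_i)/11. The first 4 digits are (1, 9, 9, 1).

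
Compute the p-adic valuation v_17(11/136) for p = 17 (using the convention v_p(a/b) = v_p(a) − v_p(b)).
v_17(11/136) = -1

Factor powers of 17 from the numerator and denominator of the reduced fraction: 11 = 17^0 · 11 and 136 = 17^1 · 8. Apply v_p(a/b) = v_p(a) − v_p(b): v_17(11/136) = 0 − 1 = -1.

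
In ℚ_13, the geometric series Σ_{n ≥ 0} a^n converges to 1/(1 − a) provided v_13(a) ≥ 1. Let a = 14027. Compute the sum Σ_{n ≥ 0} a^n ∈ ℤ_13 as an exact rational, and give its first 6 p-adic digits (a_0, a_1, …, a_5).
Σ a^n = 1/(1 − a) = -1/14026;  first 6 digits = (1, 0, 5, 6, 12, 9)

v_13(a) = 2 ≥ 1, so the series converges in ℤ_13 to 1/(1 − a) = 1/(1 − 14027) = -1/14026. Expand this rational in ℤ_13: compute digits iteratively via d_i = x_i mod 13, x_{i+1} = (x_i − d_i)/13. The first 6 digits are (1, 0, 5, 6, 12, 9).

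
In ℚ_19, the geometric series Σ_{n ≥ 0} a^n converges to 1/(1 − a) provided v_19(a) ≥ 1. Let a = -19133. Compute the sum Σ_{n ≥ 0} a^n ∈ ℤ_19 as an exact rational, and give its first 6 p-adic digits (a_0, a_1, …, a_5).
Σ a^n = 1/(1 − a) = 1/19134;  first 6 digits = (1, 0, 4, 16, 15, 14)

v_19(a) = 2 ≥ 1, so the series converges in ℤ_19 to 1/(1 − a) = 1/(1 − (-19133)) = 1/19134. Expand this rational in ℤ_19: compute digits iteratively via d_i = x_i mod 19, x_{i+1} = (x_i − d_i)/19. The first 6 digits are (1, 0, 4, 16, 15, 14).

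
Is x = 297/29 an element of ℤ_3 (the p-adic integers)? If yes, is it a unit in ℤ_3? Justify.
x ∈ ℤ_3 but not a unit; v_3(x) = 3 > 0

ℤ_3 = {x ∈ ℚ_3 : v_3(x) ≥ 0} and ℤ_3^× = {x ∈ ℤ_3 : v_3(x) = 0}. Here v_3(297/29) = v_3(num) − v_3(den) = 3; compare against these criteria.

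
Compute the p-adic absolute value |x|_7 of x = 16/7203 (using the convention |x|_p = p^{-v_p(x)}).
|16/7203|_7 = 2401

Step 1 — compute v_7(x) by factoring powers of 7 out of the numerator and denominator: v_7(16/7203) = -4. Step 2 — apply |x|_p = p^{-v_p(x)} = 7^{4} = 2401.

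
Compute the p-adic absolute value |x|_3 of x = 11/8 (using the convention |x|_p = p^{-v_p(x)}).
|11/8|_3 = 1

Step 1 — compute v_3(x) by factoring powers of 3 out of the numerator and denominator: v_3(11/8) = 0. Step 2 — apply |x|_p = p^{-v_p(x)} = 3^{0} = 1.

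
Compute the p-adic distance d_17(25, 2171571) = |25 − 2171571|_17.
d_17(25, 2171571) = 1/83521

Step 1 — x − y = 25 − 2171571 = -2171546. Step 2 — v_17(-2171546) = 4 (factor: -2171546 = −(17^4 · 26); the sign does not affect v_p). Step 3 — |x − y|_17 = 17^{-4} = 1/83521.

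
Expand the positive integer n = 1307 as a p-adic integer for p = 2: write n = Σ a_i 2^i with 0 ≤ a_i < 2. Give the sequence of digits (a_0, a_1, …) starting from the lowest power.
(a_0, a_1, …) = (1, 1, 0, 1, 1, 0, 0, 0, 1, 0, 1)

Repeated division by 2 gives the digits low-to-high: 1307 = 1 + 1·2^1 + 1·2^3 + 1·2^4 + 1·2^8 + 1·2^10. Digit sequence: (1, 1, 0, 1, 1, 0, 0, 0, 1, 0, 1).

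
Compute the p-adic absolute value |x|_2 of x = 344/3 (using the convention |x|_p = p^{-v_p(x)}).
|344/3|_2 = 1/8

Step 1 — compute v_2(x) by factoring powers of 2 out of the numerator and denominator: v_2(344/3) = 3. Step 2 — apply |x|_p = p^{-v_p(x)} = 2^{-3} = 1/8.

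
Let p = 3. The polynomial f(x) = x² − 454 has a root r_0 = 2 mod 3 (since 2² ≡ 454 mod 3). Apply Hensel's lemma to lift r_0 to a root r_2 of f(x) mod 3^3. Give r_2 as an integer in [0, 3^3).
r_2 = 20 (mod 27)

Hensel's recurrence: r_{i+1} = r_i − f(r_i)·(f′(r_i))^{-1} mod 3^{i+2}, with f′(x) = 2x. Iterate:
  r_0 = 2 (mod 3)
  r_1 = 2 (mod 9)
  r_2 = 20 (mod 27)
Final: r_2 = 20, and one checks f(r_2) ≡ 0 mod 3^3.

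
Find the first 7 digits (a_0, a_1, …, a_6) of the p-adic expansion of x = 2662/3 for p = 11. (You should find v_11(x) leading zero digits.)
(a_0, …, a_6) = (0, 0, 0, 8, 3, 7, 3)

v_11(2662/3) = 3, so a_0 = ... = a_2 = 0. Factor out: x = 11^3 · u with u = 2/3 a unit in ℤ_11. Expand u iteratively via a_{v+i} = u_i mod 11, u_{i+1} = (u_i − a_{v+i})/11:
  u_0 = 2/3;  a_3 = 8;  u_1 = (u_0 − 8)/11 = -2/3
  u_1 = -2/3;  a_4 = 3;  u_2 = (u_1 − 3)/11 = -1/3
  u_2 = -1/3;  a_5 = 7;  u_3 = (u_2 − 7)/11 = -2/3
  u_3 = -2/3;  a_6 = 3;  u_4 = (u_3 − 3)/11 = -1/3
Digits: (0, 0, 0, 8, 3, 7, 3).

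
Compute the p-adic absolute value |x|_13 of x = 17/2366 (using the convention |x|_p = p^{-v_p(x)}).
|17/2366|_13 = 169

Step 1 — compute v_13(x) by factoring powers of 13 out of the numerator and denominator: v_13(17/2366) = -2. Step 2 — apply |x|_p = p^{-v_p(x)} = 13^{2} = 169.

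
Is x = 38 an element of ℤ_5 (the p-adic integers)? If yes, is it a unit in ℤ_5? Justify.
x ∈ ℤ_5^× (unit); v_5(x) = 0

ℤ_5 = {x ∈ ℚ_5 : v_5(x) ≥ 0} and ℤ_5^× = {x ∈ ℤ_5 : v_5(x) = 0}. Here v_5(38) = v_5(num) − v_5(den) = 0; compare against these criteria.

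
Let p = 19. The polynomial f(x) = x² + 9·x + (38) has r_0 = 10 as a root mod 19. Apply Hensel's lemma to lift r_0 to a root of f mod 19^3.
r_2 = 637 (mod 6859)

Hensel: r_{i+1} = r_i − f(r_i)·(f′(r_i))^{-1} mod 19^{i+2}, f′(x) = 2x + 9. Iterate:
  r_0 = 10 (mod 19)
  r_1 = 276 (mod 361)
  r_2 = 637 (mod 6859)
Final: r = 637 satisfies f(r) ≡ 0 mod 19^3.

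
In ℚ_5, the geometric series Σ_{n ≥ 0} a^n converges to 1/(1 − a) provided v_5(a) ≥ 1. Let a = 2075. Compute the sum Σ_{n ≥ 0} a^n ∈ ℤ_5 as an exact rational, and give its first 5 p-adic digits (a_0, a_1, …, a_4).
Σ a^n = 1/(1 − a) = -1/2074;  first 5 digits = (1, 0, 3, 1, 2)

v_5(a) = 2 ≥ 1, so the series converges in ℤ_5 to 1/(1 − a) = 1/(1 − 2075) = -1/2074. Expand this rational in ℤ_5: compute digits iteratively via d_i = x_i mod 5, x_{i+1} = (x_i − d_i)/5. The first 5 digits are (1, 0, 3, 1, 2).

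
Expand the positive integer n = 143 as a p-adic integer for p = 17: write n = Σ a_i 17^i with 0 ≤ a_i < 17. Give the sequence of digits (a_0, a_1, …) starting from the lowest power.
(a_0, a_1, …) = (7, 8)

Repeated division by 17 gives the digits low-to-high: 143 = 7 + 8·17^1. Digit sequence: (7, 8).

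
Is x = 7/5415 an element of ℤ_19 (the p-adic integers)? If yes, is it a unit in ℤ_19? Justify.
x ∉ ℤ_19 (v_19(x) = -2 < 0)

ℤ_19 = {x ∈ ℚ_19 : v_19(x) ≥ 0} and ℤ_19^× = {x ∈ ℤ_19 : v_19(x) = 0}. Here v_19(7/5415) = v_19(num) − v_19(den) = -2; compare against these criteria.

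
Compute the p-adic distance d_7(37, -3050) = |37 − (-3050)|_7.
d_7(37, -3050) = 1/343

Step 1 — x − y = 37 − (-3050) = 3087. Step 2 — v_7(3087) = 3 (factor: 3087 = (7^3 · 9); the sign does not affect v_p). Step 3 — |x − y|_7 = 7^{-3} = 1/343.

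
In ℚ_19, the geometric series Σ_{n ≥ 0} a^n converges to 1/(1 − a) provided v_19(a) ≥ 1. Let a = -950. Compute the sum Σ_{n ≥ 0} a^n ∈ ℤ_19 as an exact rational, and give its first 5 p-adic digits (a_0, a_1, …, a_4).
Σ a^n = 1/(1 − a) = 1/951;  first 5 digits = (1, 7, 8, 18, 8)

v_19(a) = 1 ≥ 1, so the series converges in ℤ_19 to 1/(1 − a) = 1/(1 − (-950)) = 1/951. Expand this rational in ℤ_19: compute digits iteratively via d_i = x_i mod 19, x_{i+1} = (x_i − d_i)/19. The first 5 digits are (1, 7, 8, 18, 8).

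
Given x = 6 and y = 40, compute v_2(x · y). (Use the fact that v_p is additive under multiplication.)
v_2(240) = 4

v_p(x) = 1 (factor: 6 = 2^1 · 3); v_p(y) = 3 (factor: 40 = 2^3 · 5). Additivity: v_p(xy) = v_p(x) + v_p(y) = 1 + 3 = 4. (Direct check: xy = 240 = 2^4 · (15).)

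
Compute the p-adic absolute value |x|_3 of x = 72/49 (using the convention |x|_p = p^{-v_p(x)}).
|72/49|_3 = 1/9

Step 1 — compute v_3(x) by factoring powers of 3 out of the numerator and denominator: v_3(72/49) = 2. Step 2 — apply |x|_p = p^{-v_p(x)} = 3^{-2} = 1/9.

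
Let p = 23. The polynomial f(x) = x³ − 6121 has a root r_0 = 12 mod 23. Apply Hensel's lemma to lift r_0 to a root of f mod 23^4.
r_3 = 2519 (mod 279841)

Hensel: r_{i+1} = r_i − f(r_i)/f′(r_i) mod 23^{i+2}, where f′(x) = 3x². Iterate:
  r_0 = 12 (mod 23)
  r_1 = 403 (mod 529)
  r_2 = 2519 (mod 12167)
  r_3 = 2519 (mod 279841)
Final: r = 2519 with f(r) ≡ 0 mod 23^4.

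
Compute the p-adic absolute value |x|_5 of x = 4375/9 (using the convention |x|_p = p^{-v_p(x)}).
|4375/9|_5 = 1/625

Step 1 — compute v_5(x) by factoring powers of 5 out of the numerator and denominator: v_5(4375/9) = 4. Step 2 — apply |x|_p = p^{-v_p(x)} = 5^{-4} = 1/625.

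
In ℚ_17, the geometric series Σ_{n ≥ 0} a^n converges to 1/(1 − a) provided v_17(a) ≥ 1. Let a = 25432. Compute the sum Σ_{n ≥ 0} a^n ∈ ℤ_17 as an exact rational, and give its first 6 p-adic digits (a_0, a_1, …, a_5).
Σ a^n = 1/(1 − a) = -1/25431;  first 6 digits = (1, 0, 3, 5, 9, 13)

v_17(a) = 2 ≥ 1, so the series converges in ℤ_17 to 1/(1 − a) = 1/(1 − 25432) = -1/25431. Expand this rational in ℤ_17: compute digits iteratively via d_i = x_i mod 17, x_{i+1} = (x_i − d_i)/17. The first 6 digits are (1, 0, 3, 5, 9, 13).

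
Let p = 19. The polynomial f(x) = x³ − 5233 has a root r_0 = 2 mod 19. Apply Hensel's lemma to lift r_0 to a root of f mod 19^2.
r_1 = 287 (mod 361)

Hensel: r_{i+1} = r_i − f(r_i)/f′(r_i) mod 19^{i+2}, where f′(x) = 3x². Iterate:
  r_0 = 2 (mod 19)
  r_1 = 287 (mod 361)
Final: r = 287 with f(r) ≡ 0 mod 19^2.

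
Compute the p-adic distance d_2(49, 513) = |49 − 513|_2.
d_2(49, 513) = 1/16

Step 1 — x − y = 49 − 513 = -464. Step 2 — v_2(-464) = 4 (factor: -464 = −(2^4 · 29); the sign does not affect v_p). Step 3 — |x − y|_2 = 2^{-4} = 1/16.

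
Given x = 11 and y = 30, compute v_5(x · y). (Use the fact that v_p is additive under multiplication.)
v_5(330) = 1

v_p(x) = 0 (factor: 11 = 5^0 · 11); v_p(y) = 1 (factor: 30 = 5^1 · 6). Additivity: v_p(xy) = v_p(x) + v_p(y) = 0 + 1 = 1. (Direct check: xy = 330 = 5^1 · (66).)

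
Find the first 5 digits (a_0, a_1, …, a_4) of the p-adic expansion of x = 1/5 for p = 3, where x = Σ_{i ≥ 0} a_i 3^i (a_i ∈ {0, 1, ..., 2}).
(a_0, …, a_4) = (2, 0, 1, 2, 1)

v_3(1/5) = 0 (numerator and denominator both coprime to 3), so x ∈ ℤ_3^×. Compute digits iteratively via a_i = x_i mod 3, x_{i+1} = (x_i − a_i)/3, with x_0 = x:
  x_0 = 1/5;  a_0 = 2;  x_1 = (x_0 − 2)/3 = -3/5
  x_1 = -3/5;  a_1 = 0;  x_2 = (x_1 − 0)/3 = -1/5
  x_2 = -1/5;  a_2 = 1;  x_3 = (x_2 − 1)/3 = -2/5
  x_3 = -2/5;  a_3 = 2;  x_4 = (x_3 − 2)/3 = -4/5
  x_4 = -4/5;  a_4 = 1;  x_5 = (x_4 − 1)/3 = -3/5
Digits: (2, 0, 1, 2, 1).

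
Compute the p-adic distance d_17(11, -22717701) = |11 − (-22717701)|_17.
d_17(11, -22717701) = 1/1419857

Step 1 — x − y = 11 − (-22717701) = 22717712. Step 2 — v_17(22717712) = 5 (factor: 22717712 = (17^5 · 16); the sign does not affect v_p). Step 3 — |x − y|_17 = 17^{-5} = 1/1419857.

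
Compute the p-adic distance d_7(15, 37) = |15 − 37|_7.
d_7(15, 37) = 1

Step 1 — x − y = 15 − 37 = -22. Step 2 — v_7(-22) = 0 (factor: -22 = −(7^0 · 22); the sign does not affect v_p). Step 3 — |x − y|_7 = 7^{0} = 1.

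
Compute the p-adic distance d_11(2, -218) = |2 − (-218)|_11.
d_11(2, -218) = 1/11

Step 1 — x − y = 2 − (-218) = 220. Step 2 — v_11(220) = 1 (factor: 220 = (11^1 · 20); the sign does not affect v_p). Step 3 — |x − y|_11 = 11^{-1} = 1/11.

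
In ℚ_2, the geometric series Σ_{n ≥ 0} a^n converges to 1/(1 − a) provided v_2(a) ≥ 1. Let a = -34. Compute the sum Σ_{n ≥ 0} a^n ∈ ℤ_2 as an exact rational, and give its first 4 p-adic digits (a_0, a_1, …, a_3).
Σ a^n = 1/(1 − a) = 1/35;  first 4 digits = (1, 1, 0, 1)

v_2(a) = 1 ≥ 1, so the series converges in ℤ_2 to 1/(1 − a) = 1/(1 − (-34)) = 1/35. Expand this rational in ℤ_2: compute digits iteratively via d_i = x_i mod 2, x_{i+1} = (x_i − d_i)/2. The first 4 digits are (1, 1, 0, 1).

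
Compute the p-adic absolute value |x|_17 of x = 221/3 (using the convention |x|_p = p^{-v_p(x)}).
|221/3|_17 = 1/17

Step 1 — compute v_17(x) by factoring powers of 17 out of the numerator and denominator: v_17(221/3) = 1. Step 2 — apply |x|_p = p^{-v_p(x)} = 17^{-1} = 1/17.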